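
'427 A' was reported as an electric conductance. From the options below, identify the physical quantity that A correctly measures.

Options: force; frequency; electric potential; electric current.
electric current

electric conductance should have units dimensionally equivalent to A^2 * s^3 / (kg * m^2) (e.g. S).
The given unit 'A' reduces to A. Of the listed options, that is the dimensionality of electric current.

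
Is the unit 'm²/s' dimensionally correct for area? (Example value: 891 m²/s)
No

area has SI base units: m^2
m²/s does NOT reduce to m^2; a valid unit for area would be e.g. m².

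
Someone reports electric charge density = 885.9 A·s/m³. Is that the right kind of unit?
Yes

electric charge density has SI base units: A * s / m^3
A·s/m³ reduces to the same SI base units, so it is a valid unit for electric charge density.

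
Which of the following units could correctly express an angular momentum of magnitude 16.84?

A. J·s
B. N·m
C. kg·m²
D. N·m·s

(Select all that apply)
A, D

angular momentum has SI base units: kg * m^2 / s

Checking each option against kg * m^2 / s:
  A. J·s: ✓ matches
  B. N·m: ✗ does not match
  C. kg·m²: ✗ does not match
  D. N·m·s: ✓ matches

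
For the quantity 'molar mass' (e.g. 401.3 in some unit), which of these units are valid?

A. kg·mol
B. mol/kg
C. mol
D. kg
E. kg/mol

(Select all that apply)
E

molar mass has SI base units: kg / mol

Checking each option against kg / mol:
  A. kg·mol: ✗ does not match
  B. mol/kg: ✗ does not match
  C. mol: ✗ does not match
  D. kg: ✗ does not match
  E. kg/mol: ✓ matches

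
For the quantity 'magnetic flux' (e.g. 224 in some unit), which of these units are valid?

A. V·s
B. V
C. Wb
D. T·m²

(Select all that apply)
A, C, D

magnetic flux has SI base units: kg * m^2 / (A * s^2)

Checking each option against kg * m^2 / (A * s^2):
  A. V·s: ✓ matches
  B. V: ✗ does not match
  C. Wb: ✓ matches
  D. T·m²: ✓ matches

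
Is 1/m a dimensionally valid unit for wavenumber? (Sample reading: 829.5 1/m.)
Yes

wavenumber has SI base units: 1 / m
1/m reduces to the same SI base units, so it is a valid unit for wavenumber.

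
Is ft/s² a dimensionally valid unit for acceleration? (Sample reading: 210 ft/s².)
Yes

acceleration has SI base units: m / s^2
ft/s² reduces to the same SI base units, so it is a valid unit for acceleration.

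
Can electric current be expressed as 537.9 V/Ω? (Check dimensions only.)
Yes

electric current has SI base units: A
V/Ω reduces to the same SI base units, so it is a valid unit for electric current.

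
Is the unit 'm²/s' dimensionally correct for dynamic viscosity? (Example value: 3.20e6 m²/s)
No

dynamic viscosity has SI base units: kg / (m * s)
m²/s does NOT reduce to kg / (m * s); a valid unit for dynamic viscosity would be e.g. Pa·s.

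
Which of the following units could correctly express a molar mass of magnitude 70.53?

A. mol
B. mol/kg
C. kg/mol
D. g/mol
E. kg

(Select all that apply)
C, D

molar mass has SI base units: kg / mol

Checking each option against kg / mol:
  A. mol: ✗ does not match
  B. mol/kg: ✗ does not match
  C. kg/mol: ✓ matches
  D. g/mol: ✓ matches
  E. kg: ✗ does not match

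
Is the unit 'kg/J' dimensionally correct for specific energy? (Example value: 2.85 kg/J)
No

specific energy has SI base units: m^2 / s^2
kg/J does NOT reduce to m^2 / s^2; a valid unit for specific energy would be e.g. J/kg.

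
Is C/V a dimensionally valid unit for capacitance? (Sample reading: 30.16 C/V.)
Yes

capacitance has SI base units: A^2 * s^4 / (kg * m^2)
C/V reduces to the same SI base units, so it is a valid unit for capacitance.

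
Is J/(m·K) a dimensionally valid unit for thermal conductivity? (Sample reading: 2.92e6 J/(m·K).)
No

thermal conductivity has SI base units: kg * m / (s^3 * K)
J/(m·K) does NOT reduce to kg * m / (s^3 * K); a valid unit for thermal conductivity would be e.g. W/(m·K).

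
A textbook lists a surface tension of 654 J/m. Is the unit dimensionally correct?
No

surface tension has SI base units: kg / s^2
J/m does NOT reduce to kg / s^2; a valid unit for surface tension would be e.g. N/m.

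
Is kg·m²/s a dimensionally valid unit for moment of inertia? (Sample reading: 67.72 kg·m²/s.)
No

moment of inertia has SI base units: kg * m^2
kg·m²/s does NOT reduce to kg * m^2; a valid unit for moment of inertia would be e.g. kg·m².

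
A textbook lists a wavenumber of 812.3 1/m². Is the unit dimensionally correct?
No

wavenumber has SI base units: 1 / m
1/m² does NOT reduce to 1 / m; a valid unit for wavenumber would be e.g. 1/m.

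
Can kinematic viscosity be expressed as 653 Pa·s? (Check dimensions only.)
No

kinematic viscosity has SI base units: m^2 / s
Pa·s does NOT reduce to m^2 / s; a valid unit for kinematic viscosity would be e.g. m²/s.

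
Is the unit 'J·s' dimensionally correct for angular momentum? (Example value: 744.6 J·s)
Yes

angular momentum has SI base units: kg * m^2 / s
J·s reduces to the same SI base units, so it is a valid unit for angular momentum.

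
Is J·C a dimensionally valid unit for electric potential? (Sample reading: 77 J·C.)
No

electric potential has SI base units: kg * m^2 / (A * s^3)
J·C does NOT reduce to kg * m^2 / (A * s^3); a valid unit for electric potential would be e.g. V.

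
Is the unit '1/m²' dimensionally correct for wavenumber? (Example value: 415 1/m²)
No

wavenumber has SI base units: 1 / m
1/m² does NOT reduce to 1 / m; a valid unit for wavenumber would be e.g. 1/m.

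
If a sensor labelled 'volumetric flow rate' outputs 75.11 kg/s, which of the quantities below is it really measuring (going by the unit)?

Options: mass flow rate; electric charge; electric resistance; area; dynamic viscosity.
mass flow rate

volumetric flow rate should have units dimensionally equivalent to m^3 / s (e.g. m³/s).
The given unit 'kg/s' reduces to kg / s. Of the listed options, that is the dimensionality of mass flow rate.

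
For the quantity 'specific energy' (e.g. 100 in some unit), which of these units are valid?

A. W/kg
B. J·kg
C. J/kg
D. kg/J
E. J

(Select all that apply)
C

specific energy has SI base units: m^2 / s^2

Checking each option against m^2 / s^2:
  A. W/kg: ✗ does not match
  B. J·kg: ✗ does not match
  C. J/kg: ✓ matches
  D. kg/J: ✗ does not match
  E. J: ✗ does not match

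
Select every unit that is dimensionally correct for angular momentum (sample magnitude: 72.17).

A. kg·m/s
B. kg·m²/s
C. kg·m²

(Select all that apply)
B

angular momentum has SI base units: kg * m^2 / s

Checking each option against kg * m^2 / s:
  A. kg·m/s: ✗ does not match
  B. kg·m²/s: ✓ matches
  C. kg·m²: ✗ does not match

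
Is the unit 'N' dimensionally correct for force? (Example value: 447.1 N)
Yes

force has SI base units: kg * m / s^2
N reduces to the same SI base units, so it is a valid unit for force.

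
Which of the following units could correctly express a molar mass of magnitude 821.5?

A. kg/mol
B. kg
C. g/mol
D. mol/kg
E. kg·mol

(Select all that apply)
A, C

molar mass has SI base units: kg / mol

Checking each option against kg / mol:
  A. kg/mol: ✓ matches
  B. kg: ✗ does not match
  C. g/mol: ✓ matches
  D. mol/kg: ✗ does not match
  E. kg·mol: ✗ does not match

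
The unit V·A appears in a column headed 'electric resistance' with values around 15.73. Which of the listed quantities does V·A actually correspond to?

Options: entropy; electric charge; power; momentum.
power

electric resistance should have units dimensionally equivalent to kg * m^2 / (A^2 * s^3) (e.g. Ω).
The given unit 'V·A' reduces to kg * m^2 / s^3. Of the listed options, that is the dimensionality of power.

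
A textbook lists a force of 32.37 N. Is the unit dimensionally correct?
Yes

force has SI base units: kg * m / s^2
N reduces to the same SI base units, so it is a valid unit for force.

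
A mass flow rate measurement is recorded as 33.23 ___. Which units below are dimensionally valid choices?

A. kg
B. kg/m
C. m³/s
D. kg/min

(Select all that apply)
D

mass flow rate has SI base units: kg / s

Checking each option against kg / s:
  A. kg: ✗ does not match
  B. kg/m: ✗ does not match
  C. m³/s: ✗ does not match
  D. kg/min: ✓ matches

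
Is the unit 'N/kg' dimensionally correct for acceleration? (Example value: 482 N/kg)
Yes

acceleration has SI base units: m / s^2
N/kg reduces to the same SI base units, so it is a valid unit for acceleration.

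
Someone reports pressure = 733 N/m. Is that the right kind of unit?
No

pressure has SI base units: kg / (m * s^2)
N/m does NOT reduce to kg / (m * s^2); a valid unit for pressure would be e.g. Pa.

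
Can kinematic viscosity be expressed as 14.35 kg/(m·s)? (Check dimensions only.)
No

kinematic viscosity has SI base units: m^2 / s
kg/(m·s) does NOT reduce to m^2 / s; a valid unit for kinematic viscosity would be e.g. m²/s.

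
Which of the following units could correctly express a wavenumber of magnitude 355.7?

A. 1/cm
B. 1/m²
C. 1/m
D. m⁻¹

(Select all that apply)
A, C, D

wavenumber has SI base units: 1 / m

Checking each option against 1 / m:
  A. 1/cm: ✓ matches
  B. 1/m²: ✗ does not match
  C. 1/m: ✓ matches
  D. m⁻¹: ✓ matches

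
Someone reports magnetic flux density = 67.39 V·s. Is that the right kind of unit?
No

magnetic flux density has SI base units: kg / (A * s^2)
V·s does NOT reduce to kg / (A * s^2); a valid unit for magnetic flux density would be e.g. T.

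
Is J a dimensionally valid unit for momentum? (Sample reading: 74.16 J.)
No

momentum has SI base units: kg * m / s
J does NOT reduce to kg * m / s; a valid unit for momentum would be e.g. kg·m/s.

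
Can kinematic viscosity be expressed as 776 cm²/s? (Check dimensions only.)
Yes

kinematic viscosity has SI base units: m^2 / s
cm²/s reduces to the same SI base units, so it is a valid unit for kinematic viscosity.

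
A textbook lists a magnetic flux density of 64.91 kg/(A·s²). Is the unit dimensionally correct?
Yes

magnetic flux density has SI base units: kg / (A * s^2)
kg/(A·s²) reduces to the same SI base units, so it is a valid unit for magnetic flux density.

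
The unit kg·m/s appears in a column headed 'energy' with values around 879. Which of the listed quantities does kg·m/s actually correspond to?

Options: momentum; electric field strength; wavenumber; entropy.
momentum

energy should have units dimensionally equivalent to kg * m^2 / s^2 (e.g. J).
The given unit 'kg·m/s' reduces to kg * m / s. Of the listed options, that is the dimensionality of momentum.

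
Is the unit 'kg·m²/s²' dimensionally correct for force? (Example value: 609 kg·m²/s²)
No

force has SI base units: kg * m / s^2
kg·m²/s² does NOT reduce to kg * m / s^2; a valid unit for force would be e.g. N.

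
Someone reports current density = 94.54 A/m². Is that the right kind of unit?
Yes

current density has SI base units: A / m^2
A/m² reduces to the same SI base units, so it is a valid unit for current density.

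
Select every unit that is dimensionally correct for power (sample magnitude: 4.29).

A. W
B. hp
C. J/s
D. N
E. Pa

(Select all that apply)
A, B, C

power has SI base units: kg * m^2 / s^3

Checking each option against kg * m^2 / s^3:
  A. W: ✓ matches
  B. hp: ✓ matches
  C. J/s: ✓ matches
  D. N: ✗ does not match
  E. Pa: ✗ does not match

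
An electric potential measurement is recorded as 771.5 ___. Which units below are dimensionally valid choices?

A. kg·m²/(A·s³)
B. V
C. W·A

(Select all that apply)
A, B

electric potential has SI base units: kg * m^2 / (A * s^3)

Checking each option against kg * m^2 / (A * s^3):
  A. kg·m²/(A·s³): ✓ matches
  B. V: ✓ matches
  C. W·A: ✗ does not match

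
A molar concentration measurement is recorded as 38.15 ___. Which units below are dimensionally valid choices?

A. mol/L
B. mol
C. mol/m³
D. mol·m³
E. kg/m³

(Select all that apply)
A, C

molar concentration has SI base units: mol / m^3

Checking each option against mol / m^3:
  A. mol/L: ✓ matches
  B. mol: ✗ does not match
  C. mol/m³: ✓ matches
  D. mol·m³: ✗ does not match
  E. kg/m³: ✗ does not match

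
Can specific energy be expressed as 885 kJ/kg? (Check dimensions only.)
Yes

specific energy has SI base units: m^2 / s^2
kJ/kg reduces to the same SI base units, so it is a valid unit for specific energy.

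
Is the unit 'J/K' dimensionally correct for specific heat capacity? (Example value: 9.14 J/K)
No

specific heat capacity has SI base units: m^2 / (s^2 * K)
J/K does NOT reduce to m^2 / (s^2 * K); a valid unit for specific heat capacity would be e.g. J/(kg·K).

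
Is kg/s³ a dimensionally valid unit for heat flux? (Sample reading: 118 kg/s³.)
Yes

heat flux has SI base units: kg / s^3
kg/s³ reduces to the same SI base units, so it is a valid unit for heat flux.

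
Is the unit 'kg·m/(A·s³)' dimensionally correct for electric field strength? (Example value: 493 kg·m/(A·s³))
Yes

electric field strength has SI base units: kg * m / (A * s^3)
kg·m/(A·s³) reduces to the same SI base units, so it is a valid unit for electric field strength.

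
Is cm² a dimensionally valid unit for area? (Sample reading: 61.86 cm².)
Yes

area has SI base units: m^2
cm² reduces to the same SI base units, so it is a valid unit for area.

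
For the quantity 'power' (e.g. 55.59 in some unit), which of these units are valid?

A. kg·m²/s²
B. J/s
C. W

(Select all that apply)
B, C

power has SI base units: kg * m^2 / s^3

Checking each option against kg * m^2 / s^3:
  A. kg·m²/s²: ✗ does not match
  B. J/s: ✓ matches
  C. W: ✓ matches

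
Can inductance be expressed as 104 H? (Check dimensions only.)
Yes

inductance has SI base units: kg * m^2 / (A^2 * s^2)
H reduces to the same SI base units, so it is a valid unit for inductance.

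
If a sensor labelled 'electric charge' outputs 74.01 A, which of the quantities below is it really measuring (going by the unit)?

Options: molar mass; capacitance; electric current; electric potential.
electric current

electric charge should have units dimensionally equivalent to A * s (e.g. C).
The given unit 'A' reduces to A. Of the listed options, that is the dimensionality of electric current.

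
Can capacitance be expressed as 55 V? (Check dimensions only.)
No

capacitance has SI base units: A^2 * s^4 / (kg * m^2)
V does NOT reduce to A^2 * s^4 / (kg * m^2); a valid unit for capacitance would be e.g. F.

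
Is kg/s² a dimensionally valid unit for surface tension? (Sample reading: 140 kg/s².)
Yes

surface tension has SI base units: kg / s^2
kg/s² reduces to the same SI base units, so it is a valid unit for surface tension.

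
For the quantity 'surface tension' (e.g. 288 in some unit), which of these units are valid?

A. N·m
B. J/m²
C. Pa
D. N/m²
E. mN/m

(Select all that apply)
B, E

surface tension has SI base units: kg / s^2

Checking each option against kg / s^2:
  A. N·m: ✗ does not match
  B. J/m²: ✓ matches
  C. Pa: ✗ does not match
  D. N/m²: ✗ does not match
  E. mN/m: ✓ matches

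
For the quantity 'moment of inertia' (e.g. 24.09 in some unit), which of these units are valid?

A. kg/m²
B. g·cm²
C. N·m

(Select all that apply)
B

moment of inertia has SI base units: kg * m^2

Checking each option against kg * m^2:
  A. kg/m²: ✗ does not match
  B. g·cm²: ✓ matches
  C. N·m: ✗ does not match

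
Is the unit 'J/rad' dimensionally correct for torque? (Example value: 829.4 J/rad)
Yes

torque has SI base units: kg * m^2 / s^2
J/rad reduces to the same SI base units, so it is a valid unit for torque.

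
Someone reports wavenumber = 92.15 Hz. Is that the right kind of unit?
No

wavenumber has SI base units: 1 / m
Hz does NOT reduce to 1 / m; a valid unit for wavenumber would be e.g. 1/m.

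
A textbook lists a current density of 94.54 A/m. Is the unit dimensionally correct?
No

current density has SI base units: A / m^2
A/m does NOT reduce to A / m^2; a valid unit for current density would be e.g. A/m².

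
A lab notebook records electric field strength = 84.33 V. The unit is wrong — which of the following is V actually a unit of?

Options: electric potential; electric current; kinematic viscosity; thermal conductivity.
electric potential

electric field strength should have units dimensionally equivalent to kg * m / (A * s^3) (e.g. V/m).
The given unit 'V' reduces to kg * m^2 / (A * s^3). Of the listed options, that is the dimensionality of electric potential.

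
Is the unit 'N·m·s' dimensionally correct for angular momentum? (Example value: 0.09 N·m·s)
Yes

angular momentum has SI base units: kg * m^2 / s
N·m·s reduces to the same SI base units, so it is a valid unit for angular momentum.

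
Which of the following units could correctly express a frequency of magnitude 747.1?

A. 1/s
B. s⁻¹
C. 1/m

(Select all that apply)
A, B

frequency has SI base units: 1 / s

Checking each option against 1 / s:
  A. 1/s: ✓ matches
  B. s⁻¹: ✓ matches
  C. 1/m: ✗ does not match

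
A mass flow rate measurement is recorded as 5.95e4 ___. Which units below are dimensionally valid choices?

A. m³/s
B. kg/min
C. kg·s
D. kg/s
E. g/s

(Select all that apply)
B, D, E

mass flow rate has SI base units: kg / s

Checking each option against kg / s:
  A. m³/s: ✗ does not match
  B. kg/min: ✓ matches
  C. kg·s: ✗ does not match
  D. kg/s: ✓ matches
  E. g/s: ✓ matches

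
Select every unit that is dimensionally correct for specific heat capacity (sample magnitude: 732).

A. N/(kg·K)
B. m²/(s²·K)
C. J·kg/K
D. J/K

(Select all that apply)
B

specific heat capacity has SI base units: m^2 / (s^2 * K)

Checking each option against m^2 / (s^2 * K):
  A. N/(kg·K): ✗ does not match
  B. m²/(s²·K): ✓ matches
  C. J·kg/K: ✗ does not match
  D. J/K: ✗ does not match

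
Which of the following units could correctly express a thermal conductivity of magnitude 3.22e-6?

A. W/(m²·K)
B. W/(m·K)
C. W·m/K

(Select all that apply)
B

thermal conductivity has SI base units: kg * m / (s^3 * K)

Checking each option against kg * m / (s^3 * K):
  A. W/(m²·K): ✗ does not match
  B. W/(m·K): ✓ matches
  C. W·m/K: ✗ does not match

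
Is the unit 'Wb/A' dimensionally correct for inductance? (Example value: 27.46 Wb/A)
Yes

inductance has SI base units: kg * m^2 / (A^2 * s^2)
Wb/A reduces to the same SI base units, so it is a valid unit for inductance.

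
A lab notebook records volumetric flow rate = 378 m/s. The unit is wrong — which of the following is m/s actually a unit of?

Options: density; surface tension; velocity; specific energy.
velocity

volumetric flow rate should have units dimensionally equivalent to m^3 / s (e.g. m³/s).
The given unit 'm/s' reduces to m / s. Of the listed options, that is the dimensionality of velocity.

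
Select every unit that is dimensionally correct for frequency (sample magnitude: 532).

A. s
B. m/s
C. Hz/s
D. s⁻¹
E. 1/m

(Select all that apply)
D

frequency has SI base units: 1 / s

Checking each option against 1 / s:
  A. s: ✗ does not match
  B. m/s: ✗ does not match
  C. Hz/s: ✗ does not match
  D. s⁻¹: ✓ matches
  E. 1/m: ✗ does not match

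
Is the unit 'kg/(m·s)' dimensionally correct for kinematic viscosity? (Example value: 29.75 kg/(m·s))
No

kinematic viscosity has SI base units: m^2 / s
kg/(m·s) does NOT reduce to m^2 / s; a valid unit for kinematic viscosity would be e.g. m²/s.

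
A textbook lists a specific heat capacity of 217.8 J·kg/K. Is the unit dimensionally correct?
No

specific heat capacity has SI base units: m^2 / (s^2 * K)
J·kg/K does NOT reduce to m^2 / (s^2 * K); a valid unit for specific heat capacity would be e.g. J/(kg·K).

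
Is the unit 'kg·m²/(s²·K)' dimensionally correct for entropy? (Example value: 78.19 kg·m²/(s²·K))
Yes

entropy has SI base units: kg * m^2 / (s^2 * K)
kg·m²/(s²·K) reduces to the same SI base units, so it is a valid unit for entropy.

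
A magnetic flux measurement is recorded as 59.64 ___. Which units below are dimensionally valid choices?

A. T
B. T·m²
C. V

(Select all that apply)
B

magnetic flux has SI base units: kg * m^2 / (A * s^2)

Checking each option against kg * m^2 / (A * s^2):
  A. T: ✗ does not match
  B. T·m²: ✓ matches
  C. V: ✗ does not match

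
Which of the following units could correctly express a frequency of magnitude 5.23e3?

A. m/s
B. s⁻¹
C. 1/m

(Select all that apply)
B

frequency has SI base units: 1 / s

Checking each option against 1 / s:
  A. m/s: ✗ does not match
  B. s⁻¹: ✓ matches
  C. 1/m: ✗ does not match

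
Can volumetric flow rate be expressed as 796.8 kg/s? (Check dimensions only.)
No

volumetric flow rate has SI base units: m^3 / s
kg/s does NOT reduce to m^3 / s; a valid unit for volumetric flow rate would be e.g. m³/s.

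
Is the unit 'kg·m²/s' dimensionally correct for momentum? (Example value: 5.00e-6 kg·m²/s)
No

momentum has SI base units: kg * m / s
kg·m²/s does NOT reduce to kg * m / s; a valid unit for momentum would be e.g. kg·m/s.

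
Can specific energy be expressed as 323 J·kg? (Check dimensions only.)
No

specific energy has SI base units: m^2 / s^2
J·kg does NOT reduce to m^2 / s^2; a valid unit for specific energy would be e.g. J/kg.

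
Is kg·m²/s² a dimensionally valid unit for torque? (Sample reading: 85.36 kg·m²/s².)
Yes

torque has SI base units: kg * m^2 / s^2
kg·m²/s² reduces to the same SI base units, so it is a valid unit for torque.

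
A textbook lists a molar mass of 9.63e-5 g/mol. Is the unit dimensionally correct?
Yes

molar mass has SI base units: kg / mol
g/mol reduces to the same SI base units, so it is a valid unit for molar mass.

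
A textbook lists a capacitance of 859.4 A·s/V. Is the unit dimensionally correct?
Yes

capacitance has SI base units: A^2 * s^4 / (kg * m^2)
A·s/V reduces to the same SI base units, so it is a valid unit for capacitance.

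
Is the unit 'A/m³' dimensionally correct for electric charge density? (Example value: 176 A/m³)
No

electric charge density has SI base units: A * s / m^3
A/m³ does NOT reduce to A * s / m^3; a valid unit for electric charge density would be e.g. C/m³.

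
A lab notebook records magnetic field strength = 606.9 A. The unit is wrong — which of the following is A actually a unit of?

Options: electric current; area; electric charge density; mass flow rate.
electric current

magnetic field strength should have units dimensionally equivalent to A / m (e.g. A/m).
The given unit 'A' reduces to A. Of the listed options, that is the dimensionality of electric current.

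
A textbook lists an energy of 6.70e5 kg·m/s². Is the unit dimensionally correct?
No

energy has SI base units: kg * m^2 / s^2
kg·m/s² does NOT reduce to kg * m^2 / s^2; a valid unit for energy would be e.g. J.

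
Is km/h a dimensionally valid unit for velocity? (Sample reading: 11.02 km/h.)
Yes

velocity has SI base units: m / s
km/h reduces to the same SI base units, so it is a valid unit for velocity.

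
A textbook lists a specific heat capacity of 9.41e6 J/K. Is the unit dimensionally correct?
No

specific heat capacity has SI base units: m^2 / (s^2 * K)
J/K does NOT reduce to m^2 / (s^2 * K); a valid unit for specific heat capacity would be e.g. J/(kg·K).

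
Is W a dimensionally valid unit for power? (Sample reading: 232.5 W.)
Yes

power has SI base units: kg * m^2 / s^3
W reduces to the same SI base units, so it is a valid unit for power.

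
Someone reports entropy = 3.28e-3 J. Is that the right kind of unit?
No

entropy has SI base units: kg * m^2 / (s^2 * K)
J does NOT reduce to kg * m^2 / (s^2 * K); a valid unit for entropy would be e.g. J/K.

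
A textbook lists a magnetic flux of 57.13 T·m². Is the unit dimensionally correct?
Yes

magnetic flux has SI base units: kg * m^2 / (A * s^2)
T·m² reduces to the same SI base units, so it is a valid unit for magnetic flux.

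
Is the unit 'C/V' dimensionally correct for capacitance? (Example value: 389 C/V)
Yes

capacitance has SI base units: A^2 * s^4 / (kg * m^2)
C/V reduces to the same SI base units, so it is a valid unit for capacitance.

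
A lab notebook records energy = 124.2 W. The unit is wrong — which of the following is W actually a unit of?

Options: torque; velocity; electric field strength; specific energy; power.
power

energy should have units dimensionally equivalent to kg * m^2 / s^2 (e.g. J).
The given unit 'W' reduces to kg * m^2 / s^3. Of the listed options, that is the dimensionality of power.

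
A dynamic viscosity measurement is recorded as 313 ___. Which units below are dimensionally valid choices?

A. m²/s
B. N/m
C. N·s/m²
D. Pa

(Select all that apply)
C

dynamic viscosity has SI base units: kg / (m * s)

Checking each option against kg / (m * s):
  A. m²/s: ✗ does not match
  B. N/m: ✗ does not match
  C. N·s/m²: ✓ matches
  D. Pa: ✗ does not match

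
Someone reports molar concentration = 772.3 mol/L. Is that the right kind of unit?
Yes

molar concentration has SI base units: mol / m^3
mol/L reduces to the same SI base units, so it is a valid unit for molar concentration.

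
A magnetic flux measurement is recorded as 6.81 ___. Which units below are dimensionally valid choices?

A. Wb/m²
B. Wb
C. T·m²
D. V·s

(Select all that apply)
B, C, D

magnetic flux has SI base units: kg * m^2 / (A * s^2)

Checking each option against kg * m^2 / (A * s^2):
  A. Wb/m²: ✗ does not match
  B. Wb: ✓ matches
  C. T·m²: ✓ matches
  D. V·s: ✓ matches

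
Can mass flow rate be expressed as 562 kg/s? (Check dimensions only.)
Yes

mass flow rate has SI base units: kg / s
kg/s reduces to the same SI base units, so it is a valid unit for mass flow rate.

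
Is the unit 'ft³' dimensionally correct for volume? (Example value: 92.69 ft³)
Yes

volume has SI base units: m^3
ft³ reduces to the same SI base units, so it is a valid unit for volume.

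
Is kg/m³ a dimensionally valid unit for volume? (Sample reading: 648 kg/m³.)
No

volume has SI base units: m^3
kg/m³ does NOT reduce to m^3; a valid unit for volume would be e.g. m³.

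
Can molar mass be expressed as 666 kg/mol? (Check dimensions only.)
Yes

molar mass has SI base units: kg / mol
kg/mol reduces to the same SI base units, so it is a valid unit for molar mass.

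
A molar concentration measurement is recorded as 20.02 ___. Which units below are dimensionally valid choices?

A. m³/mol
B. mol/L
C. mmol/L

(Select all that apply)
B, C

molar concentration has SI base units: mol / m^3

Checking each option against mol / m^3:
  A. m³/mol: ✗ does not match
  B. mol/L: ✓ matches
  C. mmol/L: ✓ matches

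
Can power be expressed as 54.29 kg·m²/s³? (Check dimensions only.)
Yes

power has SI base units: kg * m^2 / s^3
kg·m²/s³ reduces to the same SI base units, so it is a valid unit for power.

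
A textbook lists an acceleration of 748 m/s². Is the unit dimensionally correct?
Yes

acceleration has SI base units: m / s^2
m/s² reduces to the same SI base units, so it is a valid unit for acceleration.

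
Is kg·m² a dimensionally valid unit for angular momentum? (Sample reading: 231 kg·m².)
No

angular momentum has SI base units: kg * m^2 / s
kg·m² does NOT reduce to kg * m^2 / s; a valid unit for angular momentum would be e.g. kg·m²/s.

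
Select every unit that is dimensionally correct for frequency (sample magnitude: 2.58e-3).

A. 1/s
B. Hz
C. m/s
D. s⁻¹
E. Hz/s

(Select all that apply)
A, B, D

frequency has SI base units: 1 / s

Checking each option against 1 / s:
  A. 1/s: ✓ matches
  B. Hz: ✓ matches
  C. m/s: ✗ does not match
  D. s⁻¹: ✓ matches
  E. Hz/s: ✗ does not match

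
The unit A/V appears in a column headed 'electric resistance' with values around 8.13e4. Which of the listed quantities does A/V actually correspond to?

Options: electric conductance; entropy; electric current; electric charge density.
electric conductance

electric resistance should have units dimensionally equivalent to kg * m^2 / (A^2 * s^3) (e.g. Ω).
The given unit 'A/V' reduces to A^2 * s^3 / (kg * m^2). Of the listed options, that is the dimensionality of electric conductance.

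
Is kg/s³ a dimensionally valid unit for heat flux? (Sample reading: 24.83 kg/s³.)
Yes

heat flux has SI base units: kg / s^3
kg/s³ reduces to the same SI base units, so it is a valid unit for heat flux.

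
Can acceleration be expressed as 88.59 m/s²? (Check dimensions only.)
Yes

acceleration has SI base units: m / s^2
m/s² reduces to the same SI base units, so it is a valid unit for acceleration.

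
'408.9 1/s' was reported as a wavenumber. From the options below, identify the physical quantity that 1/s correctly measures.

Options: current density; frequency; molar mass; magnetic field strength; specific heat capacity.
frequency

wavenumber should have units dimensionally equivalent to 1 / m (e.g. 1/m).
The given unit '1/s' reduces to 1 / s. Of the listed options, that is the dimensionality of frequency.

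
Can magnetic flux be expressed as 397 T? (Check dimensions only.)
No

magnetic flux has SI base units: kg * m^2 / (A * s^2)
T does NOT reduce to kg * m^2 / (A * s^2); a valid unit for magnetic flux would be e.g. Wb.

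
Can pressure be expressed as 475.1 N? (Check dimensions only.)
No

pressure has SI base units: kg / (m * s^2)
N does NOT reduce to kg / (m * s^2); a valid unit for pressure would be e.g. Pa.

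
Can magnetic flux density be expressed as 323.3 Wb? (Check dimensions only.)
No

magnetic flux density has SI base units: kg / (A * s^2)
Wb does NOT reduce to kg / (A * s^2); a valid unit for magnetic flux density would be e.g. T.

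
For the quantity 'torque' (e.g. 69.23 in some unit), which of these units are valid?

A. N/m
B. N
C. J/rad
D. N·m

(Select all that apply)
C, D

torque has SI base units: kg * m^2 / s^2

Checking each option against kg * m^2 / s^2:
  A. N/m: ✗ does not match
  B. N: ✗ does not match
  C. J/rad: ✓ matches
  D. N·m: ✓ matches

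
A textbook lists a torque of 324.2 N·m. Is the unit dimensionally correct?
Yes

torque has SI base units: kg * m^2 / s^2
N·m reduces to the same SI base units, so it is a valid unit for torque.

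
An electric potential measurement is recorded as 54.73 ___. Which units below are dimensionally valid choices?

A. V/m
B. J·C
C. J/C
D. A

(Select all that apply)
C

electric potential has SI base units: kg * m^2 / (A * s^3)

Checking each option against kg * m^2 / (A * s^3):
  A. V/m: ✗ does not match
  B. J·C: ✗ does not match
  C. J/C: ✓ matches
  D. A: ✗ does not match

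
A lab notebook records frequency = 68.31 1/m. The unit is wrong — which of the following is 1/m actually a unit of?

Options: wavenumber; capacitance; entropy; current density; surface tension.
wavenumber

frequency should have units dimensionally equivalent to 1 / s (e.g. Hz).
The given unit '1/m' reduces to 1 / m. Of the listed options, that is the dimensionality of wavenumber.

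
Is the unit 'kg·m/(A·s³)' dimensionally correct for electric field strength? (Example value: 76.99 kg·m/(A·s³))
Yes

electric field strength has SI base units: kg * m / (A * s^3)
kg·m/(A·s³) reduces to the same SI base units, so it is a valid unit for electric field strength.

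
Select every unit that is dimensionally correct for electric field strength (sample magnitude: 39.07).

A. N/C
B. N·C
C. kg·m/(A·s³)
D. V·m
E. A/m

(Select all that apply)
A, C

electric field strength has SI base units: kg * m / (A * s^3)

Checking each option against kg * m / (A * s^3):
  A. N/C: ✓ matches
  B. N·C: ✗ does not match
  C. kg·m/(A·s³): ✓ matches
  D. V·m: ✗ does not match
  E. A/m: ✗ does not match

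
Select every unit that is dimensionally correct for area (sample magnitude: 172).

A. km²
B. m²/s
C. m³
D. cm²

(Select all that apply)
A, D

area has SI base units: m^2

Checking each option against m^2:
  A. km²: ✓ matches
  B. m²/s: ✗ does not match
  C. m³: ✗ does not match
  D. cm²: ✓ matches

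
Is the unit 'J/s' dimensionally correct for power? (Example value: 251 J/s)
Yes

power has SI base units: kg * m^2 / s^3
J/s reduces to the same SI base units, so it is a valid unit for power.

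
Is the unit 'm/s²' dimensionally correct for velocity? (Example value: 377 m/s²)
No

velocity has SI base units: m / s
m/s² does NOT reduce to m / s; a valid unit for velocity would be e.g. m/s.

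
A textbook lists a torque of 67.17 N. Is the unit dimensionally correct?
No

torque has SI base units: kg * m^2 / s^2
N does NOT reduce to kg * m^2 / s^2; a valid unit for torque would be e.g. N·m.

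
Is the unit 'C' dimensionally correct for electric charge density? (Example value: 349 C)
No

electric charge density has SI base units: A * s / m^3
C does NOT reduce to A * s / m^3; a valid unit for electric charge density would be e.g. C/m³.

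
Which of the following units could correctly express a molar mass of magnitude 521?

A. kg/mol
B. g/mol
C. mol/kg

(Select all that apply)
A, B

molar mass has SI base units: kg / mol

Checking each option against kg / mol:
  A. kg/mol: ✓ matches
  B. g/mol: ✓ matches
  C. mol/kg: ✗ does not match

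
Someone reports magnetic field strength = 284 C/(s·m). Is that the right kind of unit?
Yes

magnetic field strength has SI base units: A / m
C/(s·m) reduces to the same SI base units, so it is a valid unit for magnetic field strength.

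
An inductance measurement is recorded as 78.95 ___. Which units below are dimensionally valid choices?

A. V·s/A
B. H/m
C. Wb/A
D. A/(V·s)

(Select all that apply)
A, C

inductance has SI base units: kg * m^2 / (A^2 * s^2)

Checking each option against kg * m^2 / (A^2 * s^2):
  A. V·s/A: ✓ matches
  B. H/m: ✗ does not match
  C. Wb/A: ✓ matches
  D. A/(V·s): ✗ does not match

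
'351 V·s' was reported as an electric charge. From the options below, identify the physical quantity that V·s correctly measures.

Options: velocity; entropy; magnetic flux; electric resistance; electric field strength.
magnetic flux

electric charge should have units dimensionally equivalent to A * s (e.g. C).
The given unit 'V·s' reduces to kg * m^2 / (A * s^2). Of the listed options, that is the dimensionality of magnetic flux.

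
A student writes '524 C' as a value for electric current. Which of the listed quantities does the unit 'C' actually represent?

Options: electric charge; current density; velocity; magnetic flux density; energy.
electric charge

electric current should have units dimensionally equivalent to A (e.g. A).
The given unit 'C' reduces to A * s. Of the listed options, that is the dimensionality of electric charge.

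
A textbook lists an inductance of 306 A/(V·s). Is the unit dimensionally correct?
No

inductance has SI base units: kg * m^2 / (A^2 * s^2)
A/(V·s) does NOT reduce to kg * m^2 / (A^2 * s^2); a valid unit for inductance would be e.g. H.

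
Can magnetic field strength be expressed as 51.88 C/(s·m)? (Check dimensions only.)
Yes

magnetic field strength has SI base units: A / m
C/(s·m) reduces to the same SI base units, so it is a valid unit for magnetic field strength.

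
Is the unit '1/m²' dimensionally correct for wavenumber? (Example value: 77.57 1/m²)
No

wavenumber has SI base units: 1 / m
1/m² does NOT reduce to 1 / m; a valid unit for wavenumber would be e.g. 1/m.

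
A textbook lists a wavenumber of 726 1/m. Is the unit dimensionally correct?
Yes

wavenumber has SI base units: 1 / m
1/m reduces to the same SI base units, so it is a valid unit for wavenumber.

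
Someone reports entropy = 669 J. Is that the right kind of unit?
No

entropy has SI base units: kg * m^2 / (s^2 * K)
J does NOT reduce to kg * m^2 / (s^2 * K); a valid unit for entropy would be e.g. J/K.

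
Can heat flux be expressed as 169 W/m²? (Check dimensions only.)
Yes

heat flux has SI base units: kg / s^3
W/m² reduces to the same SI base units, so it is a valid unit for heat flux.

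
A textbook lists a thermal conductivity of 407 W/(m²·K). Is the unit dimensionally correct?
No

thermal conductivity has SI base units: kg * m / (s^3 * K)
W/(m²·K) does NOT reduce to kg * m / (s^3 * K); a valid unit for thermal conductivity would be e.g. W/(m·K).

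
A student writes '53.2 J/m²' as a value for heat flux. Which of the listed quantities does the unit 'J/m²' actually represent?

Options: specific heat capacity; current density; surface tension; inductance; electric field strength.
surface tension

heat flux should have units dimensionally equivalent to kg / s^3 (e.g. W/m²).
The given unit 'J/m²' reduces to kg / s^2. Of the listed options, that is the dimensionality of surface tension.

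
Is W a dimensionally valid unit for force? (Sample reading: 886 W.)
No

force has SI base units: kg * m / s^2
W does NOT reduce to kg * m / s^2; a valid unit for force would be e.g. N.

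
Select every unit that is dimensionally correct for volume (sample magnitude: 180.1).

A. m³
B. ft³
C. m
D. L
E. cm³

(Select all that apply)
A, B, D, E

volume has SI base units: m^3

Checking each option against m^3:
  A. m³: ✓ matches
  B. ft³: ✓ matches
  C. m: ✗ does not match
  D. L: ✓ matches
  E. cm³: ✓ matches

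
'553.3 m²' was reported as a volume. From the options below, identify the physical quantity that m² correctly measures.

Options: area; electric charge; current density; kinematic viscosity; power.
area

volume should have units dimensionally equivalent to m^3 (e.g. m³).
The given unit 'm²' reduces to m^2. Of the listed options, that is the dimensionality of area.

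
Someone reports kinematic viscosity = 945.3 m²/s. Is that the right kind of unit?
Yes

kinematic viscosity has SI base units: m^2 / s
m²/s reduces to the same SI base units, so it is a valid unit for kinematic viscosity.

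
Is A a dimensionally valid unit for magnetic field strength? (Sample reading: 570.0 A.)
No

magnetic field strength has SI base units: A / m
A does NOT reduce to A / m; a valid unit for magnetic field strength would be e.g. A/m.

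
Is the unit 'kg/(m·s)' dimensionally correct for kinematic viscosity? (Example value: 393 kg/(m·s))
No

kinematic viscosity has SI base units: m^2 / s
kg/(m·s) does NOT reduce to m^2 / s; a valid unit for kinematic viscosity would be e.g. m²/s.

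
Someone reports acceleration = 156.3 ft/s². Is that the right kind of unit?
Yes

acceleration has SI base units: m / s^2
ft/s² reduces to the same SI base units, so it is a valid unit for acceleration.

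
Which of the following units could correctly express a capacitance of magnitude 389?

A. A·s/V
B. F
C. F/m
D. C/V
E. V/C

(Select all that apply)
A, B, D

capacitance has SI base units: A^2 * s^4 / (kg * m^2)

Checking each option against A^2 * s^4 / (kg * m^2):
  A. A·s/V: ✓ matches
  B. F: ✓ matches
  C. F/m: ✗ does not match
  D. C/V: ✓ matches
  E. V/C: ✗ does not match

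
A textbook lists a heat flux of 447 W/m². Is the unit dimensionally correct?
Yes

heat flux has SI base units: kg / s^3
W/m² reduces to the same SI base units, so it is a valid unit for heat flux.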